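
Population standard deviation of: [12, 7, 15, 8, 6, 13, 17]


Mean = 78/7
  (12-78/7)²=36/49
  (7-78/7)²=841/49
  (15-78/7)²=729/49
  (8-78/7)²=484/49
  (6-78/7)²=1296/49
  (13-78/7)²=169/49
  (17-78/7)²=1681/49
Σ(x-μ)² = 748/7
σ² = (748/7)/7 = 748/49

σ = √(748/49) ≈ 3.9071


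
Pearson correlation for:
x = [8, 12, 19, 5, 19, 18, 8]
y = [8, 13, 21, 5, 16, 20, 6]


n=7, Σx=89, Σy=89, Σxy=1356, Σx²=1343, Σy²=1391
r = (7×1356 - 89×89)/√((7×1343 - 89²)(7×1391 - 89²))
= 1571/√(1480×1816) = 1571/√2687680 ≈ 1571/1639.4145 ≈ 0.9583

r ≈ 0.9583


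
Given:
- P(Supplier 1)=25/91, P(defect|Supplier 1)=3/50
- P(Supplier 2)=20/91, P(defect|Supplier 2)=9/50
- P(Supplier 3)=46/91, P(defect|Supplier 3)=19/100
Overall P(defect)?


P(B) = Σ P(B|Aᵢ)×P(Aᵢ)
  3/50×25/91 = 3/182
  9/50×20/91 = 18/455
  19/100×46/91 = 437/4550
Sum = 346/2275

P(defect) = 346/2275 ≈ 15.21%


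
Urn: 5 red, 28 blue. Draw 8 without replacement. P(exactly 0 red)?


Hypergeometric: C(5,0)×C(28,8)/C(33,8)
= 1×3108105/13884156 = 805/3596

P(X=0) = 805/3596 ≈ 22.39%


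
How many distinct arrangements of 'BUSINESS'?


Letters: 8, freq: {'B': 1, 'U': 1, 'S': 3, 'I': 1, 'N': 1, 'E': 1}
8!/(1!×1!×3!×1!×1!×1!) = 40320/6 = 6720

6720


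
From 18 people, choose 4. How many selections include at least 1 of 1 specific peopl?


Complement: C(18,4) - C(17,4) = 3060 - 2380 = 680

680


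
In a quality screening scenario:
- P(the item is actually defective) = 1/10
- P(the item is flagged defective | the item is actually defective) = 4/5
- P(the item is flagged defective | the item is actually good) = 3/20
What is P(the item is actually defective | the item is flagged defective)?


Using Bayes' theorem:
P(A|B) = P(B|A)·P(A) / P(B)

P(the item is flagged defective) = 4/5 × 1/10 + 3/20 × 9/10
= 2/25 + 27/200 = 43/200

P(the item is actually defective|the item is flagged defective) = (2/25) / (43/200) = 16/43

P(the item is actually defective|the item is flagged defective) = 16/43 ≈ 37.21%


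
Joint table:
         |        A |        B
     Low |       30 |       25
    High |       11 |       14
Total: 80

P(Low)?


P(Low) = (30+25)/80 = 55/80 = 11/16

P(Low) = 11/16 ≈ 68.75%


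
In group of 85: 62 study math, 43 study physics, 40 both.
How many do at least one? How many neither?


|A∪B| = 62+43-40 = 65
Neither = 85-65 = 20

At least one: 65; Neither: 20


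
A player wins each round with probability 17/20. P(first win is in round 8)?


Geometric: P(X=8) = (1-p)^(k-1)×p = (3/20)^7×17/20 = 37179/25600000000

P(X=8) = 37179/25600000000 ≈ 0.00%


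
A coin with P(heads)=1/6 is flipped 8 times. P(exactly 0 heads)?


Binomial: P(X=0) = C(8,0)×p^0×(1-p)^8
= 1 × 1 × 390625/1679616 = 390625/1679616

P(X=0) = 390625/1679616 ≈ 23.26%


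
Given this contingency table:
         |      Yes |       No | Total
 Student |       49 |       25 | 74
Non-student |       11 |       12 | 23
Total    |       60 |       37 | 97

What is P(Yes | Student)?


P(Yes | Student) = 49/(49+25) = 49/74

P(Yes|Student) = 49/74 ≈ 66.22%


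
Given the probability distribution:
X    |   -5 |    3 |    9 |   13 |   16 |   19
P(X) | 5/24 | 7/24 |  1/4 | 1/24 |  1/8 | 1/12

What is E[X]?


E[X] = Σ x·P(X=x)
= (-5)×(5/24) + (3)×(7/24) + (9)×(1/4) + (13)×(1/24) + (16)×(1/8) + (19)×(1/12)
= 149/24

E[X] = 149/24


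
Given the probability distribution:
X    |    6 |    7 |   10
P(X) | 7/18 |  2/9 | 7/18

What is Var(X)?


E[X] = 70/9
E[X²] = 574/9
Var(X) = E[X²] - (E[X])² = 574/9 - 4900/81 = 266/81

Var(X) = 266/81 ≈ 3.2840


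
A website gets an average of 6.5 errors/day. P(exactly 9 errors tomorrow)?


Poisson(λ=6.5): P(X=9) = e^(-λ)×λ^k/k!
= e^(-6.5) × 6.5^9 / 9!
≈ 0.001503439193 × 20711912.8379 / 362880 ≈ 0.085811

P(X=9) ≈ 0.085811 ≈ 8.58%


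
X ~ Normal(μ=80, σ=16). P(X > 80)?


z = (80-80)/16 = 0.0
P(X > 80) = 1 - P(Z ≤ 0.0) = 1 - 0.5000 = 0.5000

P(X > 80) ≈ 0.5000


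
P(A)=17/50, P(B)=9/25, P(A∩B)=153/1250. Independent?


P(A)×P(B) = 153/1250
P(A∩B) = 153/1250
Equal ✓ → Independent

Yes, independent


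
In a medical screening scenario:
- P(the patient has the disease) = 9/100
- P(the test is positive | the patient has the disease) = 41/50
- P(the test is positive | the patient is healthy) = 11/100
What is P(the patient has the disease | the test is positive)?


Using Bayes' theorem:
P(A|B) = P(B|A)·P(A) / P(B)

P(the test is positive) = 41/50 × 9/100 + 11/100 × 91/100
= 369/5000 + 1001/10000 = 1739/10000

P(the patient has the disease|the test is positive) = (369/5000) / (1739/10000) = 738/1739

P(the patient has the disease|the test is positive) = 738/1739 ≈ 42.44%


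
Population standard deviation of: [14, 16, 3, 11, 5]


Mean = 49/5
  (14-49/5)²=441/25
  (16-49/5)²=961/25
  (3-49/5)²=1156/25
  (11-49/5)²=36/25
  (5-49/5)²=576/25
Σ(x-μ)² = 634/5
σ² = (634/5)/5 = 634/25

σ = √(634/25) ≈ 5.0359


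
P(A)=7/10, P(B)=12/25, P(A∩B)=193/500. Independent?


P(A)×P(B) = 42/125
P(A∩B) = 193/500
Not equal → NOT independent

No, not independent


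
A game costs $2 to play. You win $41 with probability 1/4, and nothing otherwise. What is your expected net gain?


E[gain] = (41-2)×1/4 + (-2)×3/4
= 39/4 - 3/2 = 33/4

Expected net gain = $33/4 ≈ $8.25


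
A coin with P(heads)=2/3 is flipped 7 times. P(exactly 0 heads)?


Binomial: P(X=0) = C(7,0)×p^0×(1-p)^7
= 1 × 1 × 1/2187 = 1/2187

P(X=0) = 1/2187 ≈ 0.05%


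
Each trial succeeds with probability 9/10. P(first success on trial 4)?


Geometric: P(X=4) = (1-p)^(k-1)×p = (1/10)^3×9/10 = 9/10000

P(X=4) = 9/10000 ≈ 0.09%


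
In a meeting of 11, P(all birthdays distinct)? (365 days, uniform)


P(all different) = Π(365-i)/365 for i=0..10
= (365/365)×(364/365)×...×(355/365)
= 0.858859

P ≈ 0.8589 ≈ 85.89%


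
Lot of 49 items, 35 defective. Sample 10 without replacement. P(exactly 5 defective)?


Hypergeometric: C(35,5)×C(14,5)/C(49,10)
= 324632×2002/8217822536 = 150722/1905803

P(X=5) = 150722/1905803 ≈ 7.91%


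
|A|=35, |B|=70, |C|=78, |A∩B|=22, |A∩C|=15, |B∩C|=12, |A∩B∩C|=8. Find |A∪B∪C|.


|A∪B∪C| = 35+70+78-22-15-12+8 = 142

|A∪B∪C| = 142


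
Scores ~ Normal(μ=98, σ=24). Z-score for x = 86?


z = (x - μ)/σ = (86 - 98)/24 = -0.5

z = -0.5


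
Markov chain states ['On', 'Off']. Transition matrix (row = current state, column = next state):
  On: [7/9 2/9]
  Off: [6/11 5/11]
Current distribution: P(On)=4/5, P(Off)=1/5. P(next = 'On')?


P(next=On) = Σᵢ P(now=i)×P(i→On)
= 4/5×7/9 + 1/5×6/11
= 28/45 + 6/55 = 362/495

P = 362/495 ≈ 0.7313


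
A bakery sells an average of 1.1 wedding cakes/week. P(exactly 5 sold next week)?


Poisson(λ=1.1): P(X=5) = e^(-λ)×λ^k/k!
= e^(-1.1) × 1.1^5 / 5!
≈ 0.3328710837 × 1.61051 / 120 ≈ 0.004467

P(X=5) ≈ 0.004467 ≈ 0.45%


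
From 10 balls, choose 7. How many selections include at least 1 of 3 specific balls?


Complement: C(10,7) - C(7,7) = 120 - 1 = 119

119


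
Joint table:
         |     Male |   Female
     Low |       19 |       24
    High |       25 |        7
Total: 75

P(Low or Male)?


P(Low∨Male) = P(Low) + P(Male) - P(Low∧Male)
= (43 + 44 - 19)/75 = 68/75

P = 68/75 ≈ 90.67%


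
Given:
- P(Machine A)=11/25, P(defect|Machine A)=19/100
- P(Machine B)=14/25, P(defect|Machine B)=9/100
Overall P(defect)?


P(B) = Σ P(B|Aᵢ)×P(Aᵢ)
  19/100×11/25 = 209/2500
  9/100×14/25 = 63/1250
Sum = 67/500

P(defect) = 67/500 ≈ 13.40%


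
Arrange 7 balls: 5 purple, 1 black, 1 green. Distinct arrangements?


7!/(5!×1!×1!) = 42

42


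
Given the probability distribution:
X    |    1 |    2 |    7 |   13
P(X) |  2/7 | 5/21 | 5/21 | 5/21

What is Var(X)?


E[X] = 116/21
E[X²] = 372/7
Var(X) = E[X²] - (E[X])² = 372/7 - 13456/441 = 9980/441

Var(X) = 9980/441 ≈ 22.6304


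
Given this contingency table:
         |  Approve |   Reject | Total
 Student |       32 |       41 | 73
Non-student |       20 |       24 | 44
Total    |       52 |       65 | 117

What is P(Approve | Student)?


P(Approve | Student) = 32/(32+41) = 32/73

P(Approve|Student) = 32/73 ≈ 43.84%


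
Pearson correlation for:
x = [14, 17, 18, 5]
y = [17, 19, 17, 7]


n=4, Σx=54, Σy=60, Σxy=902, Σx²=834, Σy²=988
r = (4×902 - 54×60)/√((4×834 - 54²)(4×988 - 60²))
= 368/√(420×352) = 368/√147840 ≈ 368/384.4997 ≈ 0.9571

r ≈ 0.9571


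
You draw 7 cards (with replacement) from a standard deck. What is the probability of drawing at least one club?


P(not a club) = 39/52 = 3/4
P(none in 7 draws) = (3/4)^7 = 2187/16384
P(≥1 club) = 1 - 2187/16384 = 14197/16384

P = 14197/16384 ≈ 86.65%


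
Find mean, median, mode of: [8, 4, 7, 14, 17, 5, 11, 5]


Sorted: [4, 5, 5, 7, 8, 11, 14, 17]
Mean = 71/8
Median = 15/2
Freq: {8: 1, 4: 1, 7: 1, 14: 1, 17: 1, 5: 2, 11: 1}
Mode: [5]

Mean=71/8, Median=15/2, Mode=5


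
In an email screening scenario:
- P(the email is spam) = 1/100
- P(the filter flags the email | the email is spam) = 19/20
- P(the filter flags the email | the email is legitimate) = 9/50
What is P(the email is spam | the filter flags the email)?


Using Bayes' theorem:
P(A|B) = P(B|A)·P(A) / P(B)

P(the filter flags the email) = 19/20 × 1/100 + 9/50 × 99/100
= 19/2000 + 891/5000 = 1877/10000

P(the email is spam|the filter flags the email) = (19/2000) / (1877/10000) = 95/1877

P(the email is spam|the filter flags the email) = 95/1877 ≈ 5.06%


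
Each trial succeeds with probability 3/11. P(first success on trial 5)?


Geometric: P(X=5) = (1-p)^(k-1)×p = (8/11)^4×3/11 = 12288/161051

P(X=5) = 12288/161051 ≈ 7.63%


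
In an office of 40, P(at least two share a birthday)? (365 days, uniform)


P(all different) = Π(365-i)/365 for i=0..39
= 0.108768
P(match) = 1 - 0.108768 = 0.891232

P ≈ 0.8912 ≈ 89.12%


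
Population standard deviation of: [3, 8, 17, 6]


Mean = 34/4 = 17/2
  (3-17/2)²=121/4
  (8-17/2)²=1/4
  (17-17/2)²=289/4
  (6-17/2)²=25/4
Σ(x-μ)² = 109
σ² = 109/4

σ = √(109/4) ≈ 5.2202


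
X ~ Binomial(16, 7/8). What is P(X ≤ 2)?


P(X ≤ 2) = Σ P(X=i) for i=0..2
P(X=0) = 1/281474976710656
P(X=1) = 7/17592186044416
P(X=2) = 735/35184372088832
Sum = 5993/281474976710656

P(X ≤ 2) = 5993/281474976710656 ≈ 0.00%


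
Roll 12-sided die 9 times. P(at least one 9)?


P(no 9)^9 = (11/12)^9 = 2357947691/5159780352
P(≥1) = 1 - 2357947691/5159780352 = 2801832661/5159780352

P = 2801832661/5159780352 ≈ 54.30%


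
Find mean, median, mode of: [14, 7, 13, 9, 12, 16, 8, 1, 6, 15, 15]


Sorted: [1, 6, 7, 8, 9, 12, 13, 14, 15, 15, 16]
Mean = 116/11
Median = 12
Freq: {14: 1, 7: 1, 13: 1, 9: 1, 12: 1, 16: 1, 8: 1, 1: 1, 6: 1, 15: 2}
Mode: [15]

Mean=116/11, Median=12, Mode=15


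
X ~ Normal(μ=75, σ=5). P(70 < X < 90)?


z₁=(70-75)/5=-1.0, z₂=(90-75)/5=3.0
P = Φ(3.0) - Φ(-1.0) = 0.998650 - 0.158655 = 0.839995 ≈ 0.8400

P(70 < X < 90) ≈ 0.8400


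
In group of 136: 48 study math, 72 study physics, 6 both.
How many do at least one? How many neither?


|A∪B| = 48+72-6 = 114
Neither = 136-114 = 22

At least one: 114; Neither: 22


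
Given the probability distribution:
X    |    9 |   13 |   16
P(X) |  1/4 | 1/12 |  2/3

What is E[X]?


E[X] = Σ x·P(X=x)
= (9)×(1/4) + (13)×(1/12) + (16)×(2/3)
= 14

E[X] = 14


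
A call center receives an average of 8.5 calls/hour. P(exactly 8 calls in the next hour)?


Poisson(λ=8.5): P(X=8) = e^(-λ)×λ^k/k!
= e^(-8.5) × 8.5^8 / 8!
≈ 0.000203468369 × 27249052.5039 / 40320 ≈ 0.137508

P(X=8) ≈ 0.137508 ≈ 13.75%


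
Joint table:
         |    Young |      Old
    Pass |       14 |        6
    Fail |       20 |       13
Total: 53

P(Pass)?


P(Pass) = (14+6)/53 = 20/53

P(Pass) = 20/53 ≈ 37.74%


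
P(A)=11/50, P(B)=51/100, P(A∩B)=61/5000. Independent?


P(A)×P(B) = 561/5000
P(A∩B) = 61/5000
Not equal → NOT independent

No, not independent


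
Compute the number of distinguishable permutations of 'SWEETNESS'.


Letters: 9, freq: {'S': 3, 'W': 1, 'E': 3, 'T': 1, 'N': 1}
9!/(3!×1!×3!×1!×1!) = 362880/36 = 10080

10080


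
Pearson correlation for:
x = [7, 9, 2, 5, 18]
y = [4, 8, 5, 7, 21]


n=5, Σx=41, Σy=45, Σxy=523, Σx²=483, Σy²=595
r = (5×523 - 41×45)/√((5×483 - 41²)(5×595 - 45²))
= 770/√(734×950) = 770/√697300 ≈ 770/835.0449 ≈ 0.9221

r ≈ 0.9221


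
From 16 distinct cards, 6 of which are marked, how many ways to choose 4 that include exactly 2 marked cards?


Choose 2 of the 6 marked cards and 2 of the other 10 cards:
C(6,2)×C(10,2) = 15×45 = 675

675


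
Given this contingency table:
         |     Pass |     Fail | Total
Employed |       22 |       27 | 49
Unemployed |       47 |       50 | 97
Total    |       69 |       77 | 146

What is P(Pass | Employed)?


P(Pass | Employed) = 22/(22+27) = 22/49

P(Pass|Employed) = 22/49 ≈ 44.90%


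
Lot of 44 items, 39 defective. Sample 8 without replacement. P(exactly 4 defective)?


Hypergeometric: C(39,4)×C(5,4)/C(44,8)
= 82251×5/177232627 = 45/19393

P(X=4) = 45/19393 ≈ 0.23%


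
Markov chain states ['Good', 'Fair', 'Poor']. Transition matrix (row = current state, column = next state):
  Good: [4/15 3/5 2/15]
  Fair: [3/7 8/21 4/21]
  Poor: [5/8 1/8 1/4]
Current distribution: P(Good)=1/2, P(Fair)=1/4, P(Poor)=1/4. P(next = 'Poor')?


P(next=Poor) = Σᵢ P(now=i)×P(i→Poor)
= 1/2×2/15 + 1/4×4/21 + 1/4×1/4
= 1/15 + 1/21 + 1/16 = 99/560

P = 99/560 ≈ 0.1768


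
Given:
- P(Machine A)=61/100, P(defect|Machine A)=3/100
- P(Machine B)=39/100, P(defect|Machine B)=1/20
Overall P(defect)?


P(B) = Σ P(B|Aᵢ)×P(Aᵢ)
  3/100×61/100 = 183/10000
  1/20×39/100 = 39/2000
Sum = 189/5000

P(defect) = 189/5000 ≈ 3.78%


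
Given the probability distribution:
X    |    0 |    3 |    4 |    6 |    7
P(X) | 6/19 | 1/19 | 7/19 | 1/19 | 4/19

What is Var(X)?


E[X] = 65/19
E[X²] = 353/19
Var(X) = E[X²] - (E[X])² = 353/19 - 4225/361 = 2482/361

Var(X) = 2482/361 ≈ 6.8753


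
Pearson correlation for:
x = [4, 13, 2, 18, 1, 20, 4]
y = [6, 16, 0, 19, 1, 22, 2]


n=7, Σx=62, Σy=66, Σxy=1023, Σx²=930, Σy²=1142
r = (7×1023 - 62×66)/√((7×930 - 62²)(7×1142 - 66²))
= 3069/√(2666×3638) = 3069/√9698908 ≈ 3069/3114.3070 ≈ 0.9855

r ≈ 0.9855


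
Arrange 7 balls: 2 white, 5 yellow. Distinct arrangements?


7!/(2!×5!) = 21

21


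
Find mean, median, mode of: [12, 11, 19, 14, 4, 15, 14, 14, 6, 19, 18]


Sorted: [4, 6, 11, 12, 14, 14, 14, 15, 18, 19, 19]
Mean = 146/11
Median = 14
Freq: {12: 1, 11: 1, 19: 2, 14: 3, 4: 1, 15: 1, 6: 1, 18: 1}
Mode: [14]

Mean=146/11, Median=14, Mode=14


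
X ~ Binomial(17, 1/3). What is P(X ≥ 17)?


P(X ≥ 17) = Σ P(X=i) for i=17..17
P(X=17) = 1/129140163
Sum = 1/129140163

P(X ≥ 17) = 1/129140163 ≈ 0.00%


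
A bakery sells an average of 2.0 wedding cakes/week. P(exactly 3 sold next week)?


Poisson(λ=2.0): P(X=3) = e^(-λ)×λ^k/k!
= e^(-2.0) × 2.0^3 / 3!
≈ 0.1353352832 × 8 / 6 ≈ 0.180447

P(X=3) ≈ 0.180447 ≈ 18.04%


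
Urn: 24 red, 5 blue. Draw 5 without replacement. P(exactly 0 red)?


Hypergeometric: C(24,0)×C(5,5)/C(29,5)
= 1×1/118755 = 1/118755

P(X=0) = 1/118755 ≈ 0.00%


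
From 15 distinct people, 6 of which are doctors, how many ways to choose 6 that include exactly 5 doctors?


Choose 5 of the 6 doctors and 1 of the other 9 people:
C(6,5)×C(9,1) = 6×9 = 54

54


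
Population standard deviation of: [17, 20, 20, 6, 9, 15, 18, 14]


Mean = 119/8
  (17-119/8)²=289/64
  (20-119/8)²=1681/64
  (20-119/8)²=1681/64
  (6-119/8)²=5041/64
  (9-119/8)²=2209/64
  (15-119/8)²=1/64
  (18-119/8)²=625/64
  (14-119/8)²=49/64
Σ(x-μ)² = 1447/8
σ² = (1447/8)/8 = 1447/64

σ = √(1447/64) ≈ 4.7549


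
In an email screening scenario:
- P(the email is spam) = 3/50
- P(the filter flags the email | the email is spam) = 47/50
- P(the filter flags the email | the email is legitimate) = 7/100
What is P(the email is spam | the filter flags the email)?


Using Bayes' theorem:
P(A|B) = P(B|A)·P(A) / P(B)

P(the filter flags the email) = 47/50 × 3/50 + 7/100 × 47/50
= 141/2500 + 329/5000 = 611/5000

P(the email is spam|the filter flags the email) = (141/2500) / (611/5000) = 6/13

P(the email is spam|the filter flags the email) = 6/13 ≈ 46.15%


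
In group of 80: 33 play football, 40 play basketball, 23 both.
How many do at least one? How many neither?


|A∪B| = 33+40-23 = 50
Neither = 80-50 = 30

At least one: 50; Neither: 30


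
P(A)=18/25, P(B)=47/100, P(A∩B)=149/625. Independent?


P(A)×P(B) = 423/1250
P(A∩B) = 149/625
Not equal → NOT independent

No, not independent


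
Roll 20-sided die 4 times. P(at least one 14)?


P(no 14)^4 = (19/20)^4 = 130321/160000
P(≥1) = 1 - 130321/160000 = 29679/160000

P = 29679/160000 ≈ 18.55%


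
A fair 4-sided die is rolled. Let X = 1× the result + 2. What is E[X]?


E[die] = (1+4)/2 = 5/2
E[X] = 1×5/2 + 2 = 9/2

E[X] = 9/2


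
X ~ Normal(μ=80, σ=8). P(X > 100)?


z = (100-80)/8 = 2.5
P(X > 100) = 1 - P(Z ≤ 2.5) = 1 - 0.9938 = 0.0062

P(X > 100) ≈ 0.0062


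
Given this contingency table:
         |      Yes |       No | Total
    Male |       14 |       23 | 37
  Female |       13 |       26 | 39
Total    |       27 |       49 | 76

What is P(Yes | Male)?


P(Yes | Male) = 14/(14+23) = 14/37

P(Yes|Male) = 14/37 ≈ 37.84%


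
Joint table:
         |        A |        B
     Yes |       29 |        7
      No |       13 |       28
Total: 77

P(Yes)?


P(Yes) = (29+7)/77 = 36/77

P(Yes) = 36/77 ≈ 46.75%


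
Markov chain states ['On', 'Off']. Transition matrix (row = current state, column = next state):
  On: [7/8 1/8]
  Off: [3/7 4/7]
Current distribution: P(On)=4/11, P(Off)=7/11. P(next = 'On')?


P(next=On) = Σᵢ P(now=i)×P(i→On)
= 4/11×7/8 + 7/11×3/7
= 7/22 + 3/11 = 13/22

P = 13/22 ≈ 0.5909


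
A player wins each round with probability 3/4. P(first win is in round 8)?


Geometric: P(X=8) = (1-p)^(k-1)×p = (1/4)^7×3/4 = 3/65536

P(X=8) = 3/65536 ≈ 0.00%


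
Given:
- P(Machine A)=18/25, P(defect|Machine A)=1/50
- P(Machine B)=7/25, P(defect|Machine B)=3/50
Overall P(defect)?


P(B) = Σ P(B|Aᵢ)×P(Aᵢ)
  1/50×18/25 = 9/625
  3/50×7/25 = 21/1250
Sum = 39/1250

P(defect) = 39/1250 ≈ 3.12%


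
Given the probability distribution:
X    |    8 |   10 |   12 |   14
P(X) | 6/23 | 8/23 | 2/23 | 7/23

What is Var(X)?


E[X] = 250/23
E[X²] = 2844/23
Var(X) = E[X²] - (E[X])² = 2844/23 - 62500/529 = 2912/529

Var(X) = 2912/529 ≈ 5.5047


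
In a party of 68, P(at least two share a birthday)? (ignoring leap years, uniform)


P(all different) = Π(365-i)/365 for i=0..67
= 0.001274
P(match) = 1 - 0.001274 = 0.998726

P ≈ 0.9987 ≈ 99.87%


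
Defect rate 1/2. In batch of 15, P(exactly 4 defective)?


Binomial: P(X=4) = C(15,4)×p^4×(1-p)^11
= 1365 × 1/16 × 1/2048 = 1365/32768

P(X=4) = 1365/32768 ≈ 4.17%


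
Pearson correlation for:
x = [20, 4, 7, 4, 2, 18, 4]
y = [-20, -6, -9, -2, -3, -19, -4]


n=7, Σx=59, Σy=-63, Σxy=-859, Σx²=825, Σy²=907
r = (7×(-859) - 59×(-63))/√((7×825 - 59²)(7×907 - (-63)²))
= -2296/√(2294×2380) = -2296/√5459720 ≈ -2296/2336.6044 ≈ -0.9826

r ≈ -0.9826


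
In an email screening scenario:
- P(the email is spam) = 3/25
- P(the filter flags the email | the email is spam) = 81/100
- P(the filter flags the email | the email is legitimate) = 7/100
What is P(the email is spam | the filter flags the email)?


Using Bayes' theorem:
P(A|B) = P(B|A)·P(A) / P(B)

P(the filter flags the email) = 81/100 × 3/25 + 7/100 × 22/25
= 243/2500 + 77/1250 = 397/2500

P(the email is spam|the filter flags the email) = (243/2500) / (397/2500) = 243/397

P(the email is spam|the filter flags the email) = 243/397 ≈ 61.21%


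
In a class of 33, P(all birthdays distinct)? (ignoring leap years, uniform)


P(all different) = Π(365-i)/365 for i=0..32
= (365/365)×(364/365)×...×(333/365)
= 0.225028

P ≈ 0.2250 ≈ 22.50%


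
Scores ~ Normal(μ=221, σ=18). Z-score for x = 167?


z = (x - μ)/σ = (167 - 221)/18 = -3.0

z = -3.0


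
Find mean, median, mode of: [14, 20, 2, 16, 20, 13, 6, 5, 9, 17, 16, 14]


Sorted: [2, 5, 6, 9, 13, 14, 14, 16, 16, 17, 20, 20]
Mean = 152/12 = 38/3
Median = 14
Freq: {14: 2, 20: 2, 2: 1, 16: 2, 13: 1, 6: 1, 5: 1, 9: 1, 17: 1}
Mode: [14, 16, 20]

Mean=38/3, Median=14, Mode=[14, 16, 20]


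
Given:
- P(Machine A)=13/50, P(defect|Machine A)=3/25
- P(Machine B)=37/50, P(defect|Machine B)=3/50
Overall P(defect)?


P(B) = Σ P(B|Aᵢ)×P(Aᵢ)
  3/25×13/50 = 39/1250
  3/50×37/50 = 111/2500
Sum = 189/2500

P(defect) = 189/2500 ≈ 7.56%


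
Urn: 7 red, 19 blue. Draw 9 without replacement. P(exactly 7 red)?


Hypergeometric: C(7,7)×C(19,2)/C(26,9)
= 1×171/3124550 = 9/164450

P(X=7) = 9/164450 ≈ 0.01%


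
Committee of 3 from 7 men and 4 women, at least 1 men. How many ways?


Count by #men:
  1M,2W: C(7,1)×C(4,2)=42
  2M,1W: C(7,2)×C(4,1)=84
  3M,0W: C(7,3)×C(4,0)=35
Total = 161

161


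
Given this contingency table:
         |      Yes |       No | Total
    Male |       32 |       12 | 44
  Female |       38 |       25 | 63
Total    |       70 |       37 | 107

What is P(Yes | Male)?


P(Yes | Male) = 32/(32+12) = 32/44 = 8/11

P(Yes|Male) = 8/11 ≈ 72.73%


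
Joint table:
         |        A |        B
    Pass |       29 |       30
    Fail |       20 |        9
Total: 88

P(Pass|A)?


P(Pass|A) = 29/(29+20) = 29/49

P = 29/49 ≈ 59.18%


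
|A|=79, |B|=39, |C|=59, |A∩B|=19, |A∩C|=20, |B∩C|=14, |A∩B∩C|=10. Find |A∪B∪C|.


|A∪B∪C| = 79+39+59-19-20-14+10 = 134

|A∪B∪C| = 134


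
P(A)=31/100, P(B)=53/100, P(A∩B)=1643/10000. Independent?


P(A)×P(B) = 1643/10000
P(A∩B) = 1643/10000
Equal ✓ → Independent

Yes, independent


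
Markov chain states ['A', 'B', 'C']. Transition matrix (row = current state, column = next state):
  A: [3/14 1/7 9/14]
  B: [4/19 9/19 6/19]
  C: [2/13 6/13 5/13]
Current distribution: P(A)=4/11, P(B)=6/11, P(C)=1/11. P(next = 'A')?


P(next=A) = Σᵢ P(now=i)×P(i→A)
= 4/11×3/14 + 6/11×4/19 + 1/11×2/13
= 6/77 + 24/209 + 2/143 = 3932/19019

P = 3932/19019 ≈ 0.2067


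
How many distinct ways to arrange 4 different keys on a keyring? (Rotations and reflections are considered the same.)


Free circular arrangements: rotations and reflections both identified.
(n-1)!/2 = 3!/2 = 6/2 = 3

3


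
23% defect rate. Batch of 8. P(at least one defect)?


P(all good) = (77/100)^8 = 1235736291547681/10000000000000000
P(≥1 defect) = 8764263708452319/10000000000000000

P = 8764263708452319/10000000000000000 ≈ 87.64%


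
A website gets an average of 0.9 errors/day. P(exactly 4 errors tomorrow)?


Poisson(λ=0.9): P(X=4) = e^(-λ)×λ^k/k!
= e^(-0.9) × 0.9^4 / 4!
≈ 0.4065696597 × 0.6561 / 24 ≈ 0.011115

P(X=4) ≈ 0.011115 ≈ 1.11%


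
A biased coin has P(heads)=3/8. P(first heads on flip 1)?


Geometric: P(X=1) = (1-p)^(k-1)×p = (5/8)^0×3/8 = 3/8

P(X=1) = 3/8 ≈ 37.50%


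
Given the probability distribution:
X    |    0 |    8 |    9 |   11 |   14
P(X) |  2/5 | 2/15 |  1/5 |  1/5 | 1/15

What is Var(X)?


E[X] = 6
E[X²] = 62
Var(X) = E[X²] - (E[X])² = 62 - 36 = 26

Var(X) = 26 ≈ 26.0000


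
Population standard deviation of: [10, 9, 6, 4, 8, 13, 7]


Mean = 57/7
  (10-57/7)²=169/49
  (9-57/7)²=36/49
  (6-57/7)²=225/49
  (4-57/7)²=841/49
  (8-57/7)²=1/49
  (13-57/7)²=1156/49
  (7-57/7)²=64/49
Σ(x-μ)² = 356/7
σ² = (356/7)/7 = 356/49

σ = √(356/49) ≈ 2.6954


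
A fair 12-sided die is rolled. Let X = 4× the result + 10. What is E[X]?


E[die] = (1+12)/2 = 13/2
E[X] = 4×13/2 + 10 = 36

E[X] = 36


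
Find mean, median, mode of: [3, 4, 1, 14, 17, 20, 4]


Sorted: [1, 3, 4, 4, 14, 17, 20]
Mean = 63/7 = 9
Median = 4
Freq: {3: 1, 4: 2, 1: 1, 14: 1, 17: 1, 20: 1}
Mode: [4]

Mean=9, Median=4, Mode=4


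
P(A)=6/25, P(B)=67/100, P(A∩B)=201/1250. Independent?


P(A)×P(B) = 201/1250
P(A∩B) = 201/1250
Equal ✓ → Independent

Yes, independent


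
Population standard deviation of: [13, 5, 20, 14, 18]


Mean = 70/5 = 14
  (13-14)²=1
  (5-14)²=81
  (20-14)²=36
  (14-14)²=0
  (18-14)²=16
Σ(x-μ)² = 134
σ² = 134/5

σ = √(134/5) ≈ 5.1769


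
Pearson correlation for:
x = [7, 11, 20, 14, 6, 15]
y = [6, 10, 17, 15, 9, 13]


n=6, Σx=73, Σy=70, Σxy=951, Σx²=1027, Σy²=900
r = (6×951 - 73×70)/√((6×1027 - 73²)(6×900 - 70²))
= 596/√(833×500) = 596/√416500 ≈ 596/645.3681 ≈ 0.9235

r ≈ 0.9235


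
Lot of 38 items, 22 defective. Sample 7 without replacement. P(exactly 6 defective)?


Hypergeometric: C(22,6)×C(16,1)/C(38,7)
= 74613×16/12620256 = 7/74

P(X=6) = 7/74 ≈ 9.46%


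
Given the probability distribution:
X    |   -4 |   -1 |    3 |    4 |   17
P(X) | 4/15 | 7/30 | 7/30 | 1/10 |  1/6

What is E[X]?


E[X] = Σ x·P(X=x)
= (-4)×(4/15) + (-1)×(7/30) + (3)×(7/30) + (4)×(1/10) + (17)×(1/6)
= 79/30

E[X] = 79/30


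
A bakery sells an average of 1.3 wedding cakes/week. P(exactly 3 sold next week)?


Poisson(λ=1.3): P(X=3) = e^(-λ)×λ^k/k!
= e^(-1.3) × 1.3^3 / 3!
≈ 0.272531793 × 2.197 / 6 ≈ 0.099792

P(X=3) ≈ 0.099792 ≈ 9.98%


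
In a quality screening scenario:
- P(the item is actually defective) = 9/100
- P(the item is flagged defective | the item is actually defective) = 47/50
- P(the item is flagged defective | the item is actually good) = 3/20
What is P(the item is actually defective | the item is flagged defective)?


Using Bayes' theorem:
P(A|B) = P(B|A)·P(A) / P(B)

P(the item is flagged defective) = 47/50 × 9/100 + 3/20 × 91/100
= 423/5000 + 273/2000 = 2211/10000

P(the item is actually defective|the item is flagged defective) = (423/5000) / (2211/10000) = 282/737

P(the item is actually defective|the item is flagged defective) = 282/737 ≈ 38.26%


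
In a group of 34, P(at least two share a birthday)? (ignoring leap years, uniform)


P(all different) = Π(365-i)/365 for i=0..33
= 0.204683
P(match) = 1 - 0.204683 = 0.795317

P ≈ 0.7953 ≈ 79.53%


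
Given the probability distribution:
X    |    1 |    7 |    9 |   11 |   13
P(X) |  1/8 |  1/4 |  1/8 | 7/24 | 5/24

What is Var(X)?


E[X] = 107/12
E[X²] = 93
Var(X) = E[X²] - (E[X])² = 93 - 11449/144 = 1943/144

Var(X) = 1943/144 ≈ 13.4931


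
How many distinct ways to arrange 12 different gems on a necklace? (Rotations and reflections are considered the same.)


Free circular arrangements: rotations and reflections both identified.
(n-1)!/2 = 11!/2 = 39916800/2 = 19958400

19958400


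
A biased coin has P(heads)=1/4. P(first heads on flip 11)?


Geometric: P(X=11) = (1-p)^(k-1)×p = (3/4)^10×1/4 = 59049/4194304

P(X=11) = 59049/4194304 ≈ 1.41%


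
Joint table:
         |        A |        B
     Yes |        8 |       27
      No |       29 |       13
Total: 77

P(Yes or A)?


P(Yes∨A) = P(Yes) + P(A) - P(Yes∧A)
= (35 + 37 - 8)/77 = 64/77

P = 64/77 ≈ 83.12%


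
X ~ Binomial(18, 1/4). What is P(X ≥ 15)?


P(X ≥ 15) = Σ P(X=i) for i=15..18
P(X=15) = 1377/4294967296
P(X=16) = 1377/68719476736
P(X=17) = 27/34359738368
P(X=18) = 1/68719476736
Sum = 2933/8589934592

P(X ≥ 15) = 2933/8589934592 ≈ 0.00%


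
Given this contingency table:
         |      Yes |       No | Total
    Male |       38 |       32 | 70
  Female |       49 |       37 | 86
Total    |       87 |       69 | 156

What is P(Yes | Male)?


P(Yes | Male) = 38/(38+32) = 38/70 = 19/35

P(Yes|Male) = 19/35 ≈ 54.29%


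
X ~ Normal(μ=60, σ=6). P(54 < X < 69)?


z₁=(54-60)/6=-1.0, z₂=(69-60)/6=1.5
P = Φ(1.5) - Φ(-1.0) = 0.933193 - 0.158655 = 0.774538 ≈ 0.7745

P(54 < X < 69) ≈ 0.7745


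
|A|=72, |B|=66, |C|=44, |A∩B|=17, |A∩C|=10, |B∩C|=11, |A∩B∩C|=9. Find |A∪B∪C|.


|A∪B∪C| = 72+66+44-17-10-11+9 = 153

|A∪B∪C| = 153


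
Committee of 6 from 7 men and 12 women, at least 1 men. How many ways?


Count by #men:
  1M,5W: C(7,1)×C(12,5)=5544
  2M,4W: C(7,2)×C(12,4)=10395
  3M,3W: C(7,3)×C(12,3)=7700
  4M,2W: C(7,4)×C(12,2)=2310
  5M,1W: C(7,5)×C(12,1)=252
  6M,0W: C(7,6)×C(12,0)=7
Total = 26208

26208


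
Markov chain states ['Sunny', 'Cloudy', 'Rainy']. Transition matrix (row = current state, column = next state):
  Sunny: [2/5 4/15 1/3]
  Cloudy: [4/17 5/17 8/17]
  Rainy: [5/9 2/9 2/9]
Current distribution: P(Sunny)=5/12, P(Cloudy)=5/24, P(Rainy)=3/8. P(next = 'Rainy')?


P(next=Rainy) = Σᵢ P(now=i)×P(i→Rainy)
= 5/12×1/3 + 5/24×8/17 + 3/8×2/9
= 5/36 + 5/51 + 1/12 = 49/153

P = 49/153 ≈ 0.3203


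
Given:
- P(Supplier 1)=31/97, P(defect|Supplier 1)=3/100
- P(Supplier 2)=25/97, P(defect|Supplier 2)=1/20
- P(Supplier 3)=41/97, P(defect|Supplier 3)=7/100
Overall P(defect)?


P(B) = Σ P(B|Aᵢ)×P(Aᵢ)
  3/100×31/97 = 93/9700
  1/20×25/97 = 5/388
  7/100×41/97 = 287/9700
Sum = 101/1940

P(defect) = 101/1940 ≈ 5.21%


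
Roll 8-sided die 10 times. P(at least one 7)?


P(no 7)^10 = (7/8)^10 = 282475249/1073741824
P(≥1) = 1 - 282475249/1073741824 = 791266575/1073741824

P = 791266575/1073741824 ≈ 73.69%


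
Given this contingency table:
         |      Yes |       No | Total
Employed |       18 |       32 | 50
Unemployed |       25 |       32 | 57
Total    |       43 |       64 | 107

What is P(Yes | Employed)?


P(Yes | Employed) = 18/(18+32) = 18/50 = 9/25

P(Yes|Employed) = 9/25 ≈ 36.00%


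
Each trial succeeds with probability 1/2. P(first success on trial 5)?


Geometric: P(X=5) = (1-p)^(k-1)×p = (1/2)^4×1/2 = 1/32

P(X=5) = 1/32 ≈ 3.12%


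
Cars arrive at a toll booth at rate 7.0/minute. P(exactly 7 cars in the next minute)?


Poisson(λ=7.0): P(X=7) = e^(-λ)×λ^k/k!
= e^(-7.0) × 7.0^7 / 7!
≈ 0.0009118819656 × 823543 / 5040 ≈ 0.149003

P(X=7) ≈ 0.149003 ≈ 14.90%


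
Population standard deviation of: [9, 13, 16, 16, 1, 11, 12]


Mean = 78/7
  (9-78/7)²=225/49
  (13-78/7)²=169/49
  (16-78/7)²=1156/49
  (16-78/7)²=1156/49
  (1-78/7)²=5041/49
  (11-78/7)²=1/49
  (12-78/7)²=36/49
Σ(x-μ)² = 1112/7
σ² = (1112/7)/7 = 1112/49

σ = √(1112/49) ≈ 4.7638


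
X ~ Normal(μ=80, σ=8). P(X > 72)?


z = (72-80)/8 = -1.0
P(X > 72) = 1 - P(Z ≤ -1.0) = 1 - 0.1587 = 0.8413

P(X > 72) ≈ 0.8413


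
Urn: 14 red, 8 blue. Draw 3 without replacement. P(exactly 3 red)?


Hypergeometric: C(14,3)×C(8,0)/C(22,3)
= 364×1/1540 = 13/55

P(X=3) = 13/55 ≈ 23.64%


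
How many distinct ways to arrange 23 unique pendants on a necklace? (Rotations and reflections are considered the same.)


Free circular arrangements: rotations and reflections both identified.
(n-1)!/2 = 22!/2 = 1124000727777607680000/2 = 562000363888803840000

562000363888803840000


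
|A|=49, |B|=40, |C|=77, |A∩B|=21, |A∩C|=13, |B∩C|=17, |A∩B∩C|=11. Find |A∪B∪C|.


|A∪B∪C| = 49+40+77-21-13-17+11 = 126

|A∪B∪C| = 126


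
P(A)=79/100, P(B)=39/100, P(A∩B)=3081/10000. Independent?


P(A)×P(B) = 3081/10000
P(A∩B) = 3081/10000
Equal ✓ → Independent

Yes, independent


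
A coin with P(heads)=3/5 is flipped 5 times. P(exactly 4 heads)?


Binomial: P(X=4) = C(5,4)×p^4×(1-p)^1
= 5 × 81/625 × 2/5 = 162/625

P(X=4) = 162/625 ≈ 25.92%


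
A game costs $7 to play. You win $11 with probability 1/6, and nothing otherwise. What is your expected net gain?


E[gain] = (11-7)×1/6 + (-7)×5/6
= 2/3 - 35/6 = -31/6

Expected net gain = $-31/6 ≈ $-5.17


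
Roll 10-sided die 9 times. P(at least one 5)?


P(no 5)^9 = (9/10)^9 = 387420489/1000000000
P(≥1) = 1 - 387420489/1000000000 = 612579511/1000000000

P = 612579511/1000000000 ≈ 61.26%


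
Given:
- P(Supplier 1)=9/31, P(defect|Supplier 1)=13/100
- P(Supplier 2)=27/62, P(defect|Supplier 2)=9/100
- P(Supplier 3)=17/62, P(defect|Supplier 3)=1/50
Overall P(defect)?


P(B) = Σ P(B|Aᵢ)×P(Aᵢ)
  13/100×9/31 = 117/3100
  9/100×27/62 = 243/6200
  1/50×17/62 = 17/3100
Sum = 511/6200

P(defect) = 511/6200 ≈ 8.24%


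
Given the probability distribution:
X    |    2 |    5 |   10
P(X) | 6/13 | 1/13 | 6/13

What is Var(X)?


E[X] = 77/13
E[X²] = 649/13
Var(X) = E[X²] - (E[X])² = 649/13 - 5929/169 = 2508/169

Var(X) = 2508/169 ≈ 14.8402


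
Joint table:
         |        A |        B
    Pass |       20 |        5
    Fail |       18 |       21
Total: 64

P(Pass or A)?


P(Pass∨A) = P(Pass) + P(A) - P(Pass∧A)
= (25 + 38 - 20)/64 = 43/64

P = 43/64 ≈ 67.19%


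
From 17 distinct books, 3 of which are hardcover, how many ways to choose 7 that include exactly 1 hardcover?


Choose 1 of the 3 hardcovers and 6 of the other 14 books:
C(3,1)×C(14,6) = 3×3003 = 9009

9009


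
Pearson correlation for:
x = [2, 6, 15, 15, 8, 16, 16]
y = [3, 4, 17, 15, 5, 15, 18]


n=7, Σx=78, Σy=77, Σxy=1078, Σx²=1066, Σy²=1113
r = (7×1078 - 78×77)/√((7×1066 - 78²)(7×1113 - 77²))
= 1540/√(1378×1862) = 1540/√2565836 ≈ 1540/1601.8227 ≈ 0.9614

r ≈ 0.9614


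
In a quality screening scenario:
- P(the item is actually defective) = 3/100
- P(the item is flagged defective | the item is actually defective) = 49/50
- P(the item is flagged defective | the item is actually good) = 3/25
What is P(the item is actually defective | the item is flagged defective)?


Using Bayes' theorem:
P(A|B) = P(B|A)·P(A) / P(B)

P(the item is flagged defective) = 49/50 × 3/100 + 3/25 × 97/100
= 147/5000 + 291/2500 = 729/5000

P(the item is actually defective|the item is flagged defective) = (147/5000) / (729/5000) = 49/243

P(the item is actually defective|the item is flagged defective) = 49/243 ≈ 20.16%


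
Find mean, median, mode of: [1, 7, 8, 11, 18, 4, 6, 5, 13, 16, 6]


Sorted: [1, 4, 5, 6, 6, 7, 8, 11, 13, 16, 18]
Mean = 95/11
Median = 7
Freq: {1: 1, 7: 1, 8: 1, 11: 1, 18: 1, 4: 1, 6: 2, 5: 1, 13: 1, 16: 1}
Mode: [6]

Mean=95/11, Median=7, Mode=6


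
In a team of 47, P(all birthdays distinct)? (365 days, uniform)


P(all different) = Π(365-i)/365 for i=0..46
= (365/365)×(364/365)×...×(319/365)
= 0.045226

P ≈ 0.0452 ≈ 4.52%


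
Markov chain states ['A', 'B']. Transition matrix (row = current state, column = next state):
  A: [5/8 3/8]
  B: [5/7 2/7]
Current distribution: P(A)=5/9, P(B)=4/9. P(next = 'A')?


P(next=A) = Σᵢ P(now=i)×P(i→A)
= 5/9×5/8 + 4/9×5/7
= 25/72 + 20/63 = 335/504

P = 335/504 ≈ 0.6647


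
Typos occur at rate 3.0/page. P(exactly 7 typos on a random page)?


Poisson(λ=3.0): P(X=7) = e^(-λ)×λ^k/k!
= e^(-3.0) × 3.0^7 / 7!
≈ 0.04978706837 × 2187 / 5040 ≈ 0.021604

P(X=7) ≈ 0.021604 ≈ 2.16%


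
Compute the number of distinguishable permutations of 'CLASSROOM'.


Letters: 9, freq: {'C': 1, 'L': 1, 'A': 1, 'S': 2, 'R': 1, 'O': 2, 'M': 1}
9!/(1!×1!×1!×2!×1!×2!×1!) = 362880/4 = 90720

90720


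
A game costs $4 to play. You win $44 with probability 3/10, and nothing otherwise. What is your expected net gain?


E[gain] = (44-4)×3/10 + (-4)×7/10
= 12 - 14/5 = 46/5

Expected net gain = $46/5 ≈ $9.20


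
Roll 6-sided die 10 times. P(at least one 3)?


P(no 3)^10 = (5/6)^10 = 9765625/60466176
P(≥1) = 1 - 9765625/60466176 = 50700551/60466176

P = 50700551/60466176 ≈ 83.85%


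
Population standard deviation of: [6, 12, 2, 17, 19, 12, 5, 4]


Mean = 77/8
  (6-77/8)²=841/64
  (12-77/8)²=361/64
  (2-77/8)²=3721/64
  (17-77/8)²=3481/64
  (19-77/8)²=5625/64
  (12-77/8)²=361/64
  (5-77/8)²=1369/64
  (4-77/8)²=2025/64
Σ(x-μ)² = 2223/8
σ² = (2223/8)/8 = 2223/64

σ = √(2223/64) ≈ 5.8936


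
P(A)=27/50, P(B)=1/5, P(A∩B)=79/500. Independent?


P(A)×P(B) = 27/250
P(A∩B) = 79/500
Not equal → NOT independent

No, not independent


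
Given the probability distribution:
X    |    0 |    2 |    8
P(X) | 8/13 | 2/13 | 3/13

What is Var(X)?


E[X] = 28/13
E[X²] = 200/13
Var(X) = E[X²] - (E[X])² = 200/13 - 784/169 = 1816/169

Var(X) = 1816/169 ≈ 10.7456


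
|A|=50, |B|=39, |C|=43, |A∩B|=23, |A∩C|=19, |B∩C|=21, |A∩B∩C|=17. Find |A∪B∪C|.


|A∪B∪C| = 50+39+43-23-19-21+17 = 86

|A∪B∪C| = 86


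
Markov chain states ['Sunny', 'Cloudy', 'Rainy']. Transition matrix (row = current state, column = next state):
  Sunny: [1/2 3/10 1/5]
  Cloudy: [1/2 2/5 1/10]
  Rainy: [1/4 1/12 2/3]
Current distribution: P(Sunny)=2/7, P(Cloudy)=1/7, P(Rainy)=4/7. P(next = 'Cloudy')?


P(next=Cloudy) = Σᵢ P(now=i)×P(i→Cloudy)
= 2/7×3/10 + 1/7×2/5 + 4/7×1/12
= 3/35 + 2/35 + 1/21 = 4/21

P = 4/21 ≈ 0.1905


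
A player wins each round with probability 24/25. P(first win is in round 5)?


Geometric: P(X=5) = (1-p)^(k-1)×p = (1/25)^4×24/25 = 24/9765625

P(X=5) = 24/9765625 ≈ 0.00%


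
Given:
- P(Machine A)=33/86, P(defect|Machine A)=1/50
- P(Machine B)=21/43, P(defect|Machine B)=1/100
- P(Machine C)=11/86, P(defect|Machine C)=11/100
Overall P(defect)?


P(B) = Σ P(B|Aᵢ)×P(Aᵢ)
  1/50×33/86 = 33/4300
  1/100×21/43 = 21/4300
  11/100×11/86 = 121/8600
Sum = 229/8600

P(defect) = 229/8600 ≈ 2.66%


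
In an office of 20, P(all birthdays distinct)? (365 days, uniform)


P(all different) = Π(365-i)/365 for i=0..19
= (365/365)×(364/365)×...×(346/365)
= 0.588562

P ≈ 0.5886 ≈ 58.86%


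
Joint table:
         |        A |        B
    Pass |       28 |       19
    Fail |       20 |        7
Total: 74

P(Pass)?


P(Pass) = (28+19)/74 = 47/74

P(Pass) = 47/74 ≈ 63.51%


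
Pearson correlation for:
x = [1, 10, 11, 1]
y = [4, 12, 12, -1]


n=4, Σx=23, Σy=27, Σxy=255, Σx²=223, Σy²=305
r = (4×255 - 23×27)/√((4×223 - 23²)(4×305 - 27²))
= 399/√(363×491) = 399/√178233 ≈ 399/422.1765 ≈ 0.9451

r ≈ 0.9451


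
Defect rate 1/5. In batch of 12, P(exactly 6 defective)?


Binomial: P(X=6) = C(12,6)×p^6×(1-p)^6
= 924 × 1/15625 × 4096/15625 = 3784704/244140625

P(X=6) = 3784704/244140625 ≈ 1.55%


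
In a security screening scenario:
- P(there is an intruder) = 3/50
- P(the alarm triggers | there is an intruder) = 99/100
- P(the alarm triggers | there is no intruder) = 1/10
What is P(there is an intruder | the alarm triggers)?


Using Bayes' theorem:
P(A|B) = P(B|A)·P(A) / P(B)

P(the alarm triggers) = 99/100 × 3/50 + 1/10 × 47/50
= 297/5000 + 47/500 = 767/5000

P(there is an intruder|the alarm triggers) = (297/5000) / (767/5000) = 297/767

P(there is an intruder|the alarm triggers) = 297/767 ≈ 38.72%


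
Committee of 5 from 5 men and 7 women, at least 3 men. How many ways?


Count by #men:
  3M,2W: C(5,3)×C(7,2)=210
  4M,1W: C(5,4)×C(7,1)=35
  5M,0W: C(5,5)×C(7,0)=1
Total = 246

246


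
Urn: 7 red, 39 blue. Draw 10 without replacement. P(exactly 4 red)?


Hypergeometric: C(7,4)×C(39,6)/C(46,10)
= 35×3262623/4076350421 = 12495/446039

P(X=4) = 12495/446039 ≈ 2.80%


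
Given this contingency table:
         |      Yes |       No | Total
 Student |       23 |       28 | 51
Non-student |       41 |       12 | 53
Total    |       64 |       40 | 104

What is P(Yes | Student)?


P(Yes | Student) = 23/(23+28) = 23/51

P(Yes|Student) = 23/51 ≈ 45.10%


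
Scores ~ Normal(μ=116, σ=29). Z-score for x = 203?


z = (x - μ)/σ = (203 - 116)/29 = 3.0

z = 3.0


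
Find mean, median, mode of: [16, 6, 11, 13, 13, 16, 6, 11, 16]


Sorted: [6, 6, 11, 11, 13, 13, 16, 16, 16]
Mean = 108/9 = 12
Median = 13
Freq: {16: 3, 6: 2, 11: 2, 13: 2}
Mode: [16]

Mean=12, Median=13, Mode=16
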